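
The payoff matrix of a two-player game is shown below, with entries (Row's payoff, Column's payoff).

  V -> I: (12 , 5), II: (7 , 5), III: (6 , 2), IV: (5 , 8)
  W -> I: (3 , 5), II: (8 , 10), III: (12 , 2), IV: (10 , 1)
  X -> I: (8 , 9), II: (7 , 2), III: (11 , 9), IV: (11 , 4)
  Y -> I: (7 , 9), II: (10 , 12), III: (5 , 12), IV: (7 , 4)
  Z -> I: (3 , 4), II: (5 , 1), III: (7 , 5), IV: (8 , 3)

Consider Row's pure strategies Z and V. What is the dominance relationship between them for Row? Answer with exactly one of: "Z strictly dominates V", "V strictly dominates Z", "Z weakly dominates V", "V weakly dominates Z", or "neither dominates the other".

neither dominates the other

Compare Z to V across every action of Column: I: 3<12, II: 5<7, III: 7>6, IV: 8>5.
Z does better at III, IV but worse at I, II; neither strategy dominates the other.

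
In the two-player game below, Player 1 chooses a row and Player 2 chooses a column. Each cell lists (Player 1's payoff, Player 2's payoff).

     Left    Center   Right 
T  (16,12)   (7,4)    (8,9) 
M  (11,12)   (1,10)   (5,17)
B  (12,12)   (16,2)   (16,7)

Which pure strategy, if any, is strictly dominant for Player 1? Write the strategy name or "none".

none

T fails to dominate B at Center (7<16).
M fails to dominate T at Left (11<16).
B fails to dominate T at Left (12<16).
No single strategy dominates all the others.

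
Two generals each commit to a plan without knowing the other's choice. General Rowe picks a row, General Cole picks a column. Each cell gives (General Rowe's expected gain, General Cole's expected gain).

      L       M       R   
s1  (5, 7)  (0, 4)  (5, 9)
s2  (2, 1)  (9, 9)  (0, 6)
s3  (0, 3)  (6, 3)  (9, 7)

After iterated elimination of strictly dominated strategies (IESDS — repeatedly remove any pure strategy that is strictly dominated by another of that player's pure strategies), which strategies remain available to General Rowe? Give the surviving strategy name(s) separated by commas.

General Cole's strategy L is strictly dominated by R (s1: 9>7, s2: 6>1, s3: 7>3) and is removed.
Row s1 is eliminated: s3 beats it against every remaining column (M: 6>0, R: 9>5).
Among the remaining strategies, none is strictly dominated by another pure strategy of the same player, so the elimination stops.
Surviving strategies — General Rowe: {s2, s3}; General Cole: {M, R}.

s2, s3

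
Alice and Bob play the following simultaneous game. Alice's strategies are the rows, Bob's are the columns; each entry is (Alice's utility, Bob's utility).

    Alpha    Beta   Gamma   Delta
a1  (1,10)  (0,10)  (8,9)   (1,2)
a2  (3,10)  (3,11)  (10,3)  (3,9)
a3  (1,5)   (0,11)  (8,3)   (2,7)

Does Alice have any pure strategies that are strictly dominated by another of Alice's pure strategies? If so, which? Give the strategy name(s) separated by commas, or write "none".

a1, a3

a1 is strictly dominated by a2 (Alpha: 3>1, Beta: 3>0, Gamma: 10>8, Delta: 3>1).
Nothing dominates a2: a1 at Alpha (3>1); a3 at Alpha (3>1).
a3: dominated, since a2 does at least as well everywhere (Alpha: 3>1, Beta: 3>0, Gamma: 10>8, Delta: 3>2).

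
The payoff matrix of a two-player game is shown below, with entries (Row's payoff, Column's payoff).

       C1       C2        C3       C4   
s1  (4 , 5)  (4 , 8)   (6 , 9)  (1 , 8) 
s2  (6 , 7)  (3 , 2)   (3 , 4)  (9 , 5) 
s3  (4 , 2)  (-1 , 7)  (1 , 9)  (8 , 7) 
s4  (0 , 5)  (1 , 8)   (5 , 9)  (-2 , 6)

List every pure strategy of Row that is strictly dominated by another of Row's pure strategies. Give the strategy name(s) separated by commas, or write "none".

s3, s4

s1 is not dominated — it holds its own against s2 at C2 (4>3); s3 at C1 (4=4); s4 at C1 (4>0).
s2 is not dominated — it holds its own against s1 at C1 (6>4); s3 at C1 (6>4); s4 at C1 (6>0).
s2 strictly dominates s3 — C1: 6>4, C2: 3>-1, C3: 3>1, C4: 9>8.
s4 is strictly dominated by s1 (C1: 4>0, C2: 4>1, C3: 6>5, C4: 1>-2).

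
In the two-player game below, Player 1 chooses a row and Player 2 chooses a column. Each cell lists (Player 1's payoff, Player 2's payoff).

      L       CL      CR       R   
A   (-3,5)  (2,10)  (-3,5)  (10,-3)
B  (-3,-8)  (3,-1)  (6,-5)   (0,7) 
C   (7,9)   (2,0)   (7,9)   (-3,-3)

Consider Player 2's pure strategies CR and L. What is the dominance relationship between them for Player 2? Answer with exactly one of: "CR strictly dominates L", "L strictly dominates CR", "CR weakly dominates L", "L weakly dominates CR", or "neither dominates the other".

CR's payoffs vs L's, by Player 1's action — A: 5=5, B: -5>-8, C: 9=9.
CR is at least as good everywhere and strictly better somewhere (tied only at A, C), so CR weakly but not strictly dominates L.

CR weakly dominates L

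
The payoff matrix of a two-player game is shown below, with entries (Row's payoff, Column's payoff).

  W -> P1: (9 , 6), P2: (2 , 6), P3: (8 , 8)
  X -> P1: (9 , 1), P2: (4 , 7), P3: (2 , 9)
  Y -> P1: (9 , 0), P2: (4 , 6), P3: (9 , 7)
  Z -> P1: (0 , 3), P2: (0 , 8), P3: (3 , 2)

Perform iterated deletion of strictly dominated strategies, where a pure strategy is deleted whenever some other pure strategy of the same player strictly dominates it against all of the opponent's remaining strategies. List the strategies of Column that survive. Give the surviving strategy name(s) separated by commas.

P3

Row's strategy Z is strictly dominated by W (P1: 9>0, P2: 2>0, P3: 8>3) and is removed.
Column P1 is eliminated: P3 beats it against every remaining row (W: 8>6, X: 9>1, Y: 7>0).
Row W is eliminated: Y beats it against every remaining column (P2: 4>2, P3: 9>8).
Column P2 is eliminated: P3 beats it against every remaining row (X: 9>7, Y: 7>6).
Row's strategy X is strictly dominated by Y (P3: 9>2) and is removed.
Among the remaining strategies, none is strictly dominated by another pure strategy of the same player, so the elimination stops.
Surviving strategies — Row: {Y}; Column: {P3}.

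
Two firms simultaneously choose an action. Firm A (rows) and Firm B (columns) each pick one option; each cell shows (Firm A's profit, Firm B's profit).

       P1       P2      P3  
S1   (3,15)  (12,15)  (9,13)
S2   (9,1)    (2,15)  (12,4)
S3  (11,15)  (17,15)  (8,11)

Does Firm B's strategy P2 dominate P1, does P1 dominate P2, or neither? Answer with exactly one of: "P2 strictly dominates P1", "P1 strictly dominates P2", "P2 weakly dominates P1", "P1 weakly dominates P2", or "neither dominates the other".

Compare P2 to P1 across each opponent action: S1: 15=15, S2: 15>1, S3: 15=15.
P2 is at least as good everywhere and strictly better somewhere (tied only at S1, S3), so P2 weakly but not strictly dominates P1.

P2 weakly dominates P1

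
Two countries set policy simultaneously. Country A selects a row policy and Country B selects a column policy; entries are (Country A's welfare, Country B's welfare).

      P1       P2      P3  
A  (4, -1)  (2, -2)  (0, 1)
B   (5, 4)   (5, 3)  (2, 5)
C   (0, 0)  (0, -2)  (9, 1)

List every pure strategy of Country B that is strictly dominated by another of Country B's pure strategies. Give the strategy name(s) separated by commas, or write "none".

P1, P2

P3 strictly dominates P1 — A: 1>-1, B: 5>4, C: 1>0.
P2 is strictly dominated by P1 (A: -1>-2, B: 4>3, C: 0>-2).
P3: no other strategy beats it everywhere (P1 at A (1>-1); P2 at A (1>-2)).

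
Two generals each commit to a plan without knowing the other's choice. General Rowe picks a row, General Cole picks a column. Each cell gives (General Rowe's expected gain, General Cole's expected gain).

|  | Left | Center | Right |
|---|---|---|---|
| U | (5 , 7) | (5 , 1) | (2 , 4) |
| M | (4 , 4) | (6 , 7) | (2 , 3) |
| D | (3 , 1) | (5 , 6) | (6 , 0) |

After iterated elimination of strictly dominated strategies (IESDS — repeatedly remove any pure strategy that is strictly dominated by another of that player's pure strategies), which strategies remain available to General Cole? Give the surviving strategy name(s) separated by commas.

For General Cole, Left strictly dominates Right on the remaining rows (U: 7>4, M: 4>3, D: 1>0); eliminate Right.
General Rowe's strategy D is strictly dominated by M (Left: 4>3, Center: 6>5) and is removed.
Among the remaining strategies, none is strictly dominated by another pure strategy of the same player, so the elimination stops.
Surviving strategies — General Rowe: {U, M}; General Cole: {Left, Center}.

Left, Center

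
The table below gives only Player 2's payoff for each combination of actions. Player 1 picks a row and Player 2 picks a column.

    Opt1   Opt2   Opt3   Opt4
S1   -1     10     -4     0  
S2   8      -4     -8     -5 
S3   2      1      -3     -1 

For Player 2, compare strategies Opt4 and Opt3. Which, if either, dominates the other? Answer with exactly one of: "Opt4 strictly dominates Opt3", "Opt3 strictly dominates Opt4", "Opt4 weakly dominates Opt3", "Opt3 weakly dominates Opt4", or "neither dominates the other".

Opt4 strictly dominates Opt3

Opt4's payoffs vs Opt3's, by Player 1's action — S1: 0>-4, S2: -5>-8, S3: -1>-3.
Opt4 gives a strictly higher payoff against each opponent action, so Opt4 strictly dominates Opt3.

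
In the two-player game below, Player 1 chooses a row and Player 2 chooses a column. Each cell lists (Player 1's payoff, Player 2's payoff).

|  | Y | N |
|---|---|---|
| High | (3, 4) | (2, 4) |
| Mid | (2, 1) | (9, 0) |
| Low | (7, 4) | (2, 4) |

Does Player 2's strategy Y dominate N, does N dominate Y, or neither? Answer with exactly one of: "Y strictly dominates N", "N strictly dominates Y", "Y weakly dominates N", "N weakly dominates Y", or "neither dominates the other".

Y weakly dominates N

Compare Y to N across each opponent action: High: 4=4, Mid: 1>0, Low: 4=4.
Y is at least as good everywhere and strictly better somewhere (tied only at High, Low), so Y weakly but not strictly dominates N.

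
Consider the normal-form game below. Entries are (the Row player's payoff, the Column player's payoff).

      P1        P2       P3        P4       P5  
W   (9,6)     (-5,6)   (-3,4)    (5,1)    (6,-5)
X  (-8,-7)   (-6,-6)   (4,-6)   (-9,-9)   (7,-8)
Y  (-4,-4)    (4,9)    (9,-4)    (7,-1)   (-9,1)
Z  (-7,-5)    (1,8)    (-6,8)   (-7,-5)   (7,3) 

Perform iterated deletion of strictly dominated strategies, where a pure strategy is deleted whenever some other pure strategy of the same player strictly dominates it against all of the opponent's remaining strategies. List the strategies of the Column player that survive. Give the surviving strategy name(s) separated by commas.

Column P4 is eliminated: P2 beats it against every remaining row (W: 6>1, X: -6>-9, Y: 9>-1, Z: 8>-5).
The Column player's strategy P5 is strictly dominated by P2 (W: 6>-5, X: -6>-8, Y: 9>1, Z: 8>3) and is removed.
The Row player's strategy X is strictly dominated by Y (P1: -4>-8, P2: 4>-6, P3: 9>4) and is removed.
The Row player's strategy Z is strictly dominated by Y (P1: -4>-7, P2: 4>1, P3: 9>-6) and is removed.
The Column player's strategy P3 is strictly dominated by P2 (W: 6>4, Y: 9>-4) and is removed.
Among the remaining strategies, none is strictly dominated by another pure strategy of the same player, so the elimination stops.
Surviving strategies — the Row player: {W, Y}; the Column player: {P1, P2}.

P1, P2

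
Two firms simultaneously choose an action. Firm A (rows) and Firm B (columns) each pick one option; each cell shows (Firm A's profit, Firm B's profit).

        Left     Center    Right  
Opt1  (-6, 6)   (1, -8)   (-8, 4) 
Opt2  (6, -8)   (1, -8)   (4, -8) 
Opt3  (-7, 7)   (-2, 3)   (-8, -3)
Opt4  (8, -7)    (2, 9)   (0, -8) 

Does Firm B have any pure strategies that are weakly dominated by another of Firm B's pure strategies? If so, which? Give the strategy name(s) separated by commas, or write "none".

Left: no other strategy beats it everywhere (Center at Opt1 (6>-8); Right at Opt1 (6>4)).
Center: no other strategy beats it everywhere (Left at Opt4 (9>-7); Right at Opt3 (3>-3)).
Right is weakly dominated by Left (Opt1: 6>4, Opt2: -8=-8, Opt3: 7>-3, Opt4: -7>-8).

Right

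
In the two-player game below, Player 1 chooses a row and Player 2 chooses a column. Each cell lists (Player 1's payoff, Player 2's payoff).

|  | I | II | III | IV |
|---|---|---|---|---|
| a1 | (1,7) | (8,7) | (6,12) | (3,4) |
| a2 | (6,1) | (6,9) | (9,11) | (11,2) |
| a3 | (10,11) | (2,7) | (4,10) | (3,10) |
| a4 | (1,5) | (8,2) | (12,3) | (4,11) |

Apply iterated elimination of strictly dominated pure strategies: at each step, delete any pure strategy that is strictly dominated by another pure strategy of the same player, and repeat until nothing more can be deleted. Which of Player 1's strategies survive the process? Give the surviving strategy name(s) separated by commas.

For Player 2, III strictly dominates II on the remaining rows (a1: 12>7, a2: 11>9, a3: 10>7, a4: 3>2); eliminate II.
For Player 1, a2 strictly dominates a1 on the remaining columns (I: 6>1, III: 9>6, IV: 11>3); eliminate a1.
Among the remaining strategies, none is strictly dominated by another pure strategy of the same player, so the elimination stops.
Surviving strategies — Player 1: {a2, a3, a4}; Player 2: {I, III, IV}.

a2, a3, a4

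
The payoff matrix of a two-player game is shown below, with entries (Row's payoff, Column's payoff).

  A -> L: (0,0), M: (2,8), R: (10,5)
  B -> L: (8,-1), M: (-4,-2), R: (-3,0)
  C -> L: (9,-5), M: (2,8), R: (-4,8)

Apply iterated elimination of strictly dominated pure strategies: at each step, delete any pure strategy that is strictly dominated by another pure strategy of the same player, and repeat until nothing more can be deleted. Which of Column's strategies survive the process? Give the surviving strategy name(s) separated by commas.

M, R

Column L is eliminated: R beats it against every remaining row (A: 5>0, B: 0>-1, C: 8>-5).
For Row, A strictly dominates B on the remaining columns (M: 2>-4, R: 10>-3); eliminate B.
Among the remaining strategies, none is strictly dominated by another pure strategy of the same player, so the elimination stops.
Surviving strategies — Row: {A, C}; Column: {M, R}.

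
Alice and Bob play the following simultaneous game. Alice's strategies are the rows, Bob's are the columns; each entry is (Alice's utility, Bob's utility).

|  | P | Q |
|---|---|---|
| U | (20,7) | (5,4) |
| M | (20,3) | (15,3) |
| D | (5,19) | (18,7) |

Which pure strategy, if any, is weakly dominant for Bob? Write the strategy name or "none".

P vs Q: U: 7>4, M: 3=3, D: 19>7.
P is at least as good as every other strategy against every opponent action, so it is weakly dominant.

P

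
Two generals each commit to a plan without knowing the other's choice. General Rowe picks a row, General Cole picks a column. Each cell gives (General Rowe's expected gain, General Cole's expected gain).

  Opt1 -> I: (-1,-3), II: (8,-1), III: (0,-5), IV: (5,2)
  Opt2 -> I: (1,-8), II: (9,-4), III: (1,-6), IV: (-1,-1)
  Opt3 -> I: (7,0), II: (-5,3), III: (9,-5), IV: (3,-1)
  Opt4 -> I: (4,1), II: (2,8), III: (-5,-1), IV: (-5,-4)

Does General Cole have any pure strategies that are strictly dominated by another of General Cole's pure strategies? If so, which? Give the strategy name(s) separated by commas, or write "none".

I, III

I is strictly dominated by II (Opt1: -1>-3, Opt2: -4>-8, Opt3: 3>0, Opt4: 8>1).
II is not dominated — it holds its own against I at Opt1 (-1>-3); III at Opt1 (-1>-5); IV at Opt3 (3>-1).
III: dominated, since II does at least as well everywhere (Opt1: -1>-5, Opt2: -4>-6, Opt3: 3>-5, Opt4: 8>-1).
IV: no other strategy beats it everywhere (I at Opt1 (2>-3); II at Opt1 (2>-1); III at Opt1 (2>-5)).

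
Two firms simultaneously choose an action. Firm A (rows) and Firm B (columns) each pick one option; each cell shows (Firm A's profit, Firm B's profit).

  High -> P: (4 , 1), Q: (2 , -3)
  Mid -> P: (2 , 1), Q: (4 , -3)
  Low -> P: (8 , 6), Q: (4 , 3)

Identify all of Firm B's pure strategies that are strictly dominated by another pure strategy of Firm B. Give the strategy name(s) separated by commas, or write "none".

P: no other strategy beats it everywhere (Q at High (1>-3)).
P strictly dominates Q — High: 1>-3, Mid: 1>-3, Low: 6>3.

Q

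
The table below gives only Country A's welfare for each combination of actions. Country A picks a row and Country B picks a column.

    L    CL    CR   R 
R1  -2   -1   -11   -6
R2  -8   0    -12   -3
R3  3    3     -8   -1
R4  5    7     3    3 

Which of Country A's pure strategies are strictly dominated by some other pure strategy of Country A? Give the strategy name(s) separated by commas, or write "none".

R1, R2, R3

R3 strictly dominates R1 — L: 3>-2, CL: 3>-1, CR: -8>-11, R: -1>-6.
R3 strictly dominates R2 — L: 3>-8, CL: 3>0, CR: -8>-12, R: -1>-3.
R3 is strictly dominated by R4 (L: 5>3, CL: 7>3, CR: 3>-8, R: 3>-1).
R4 is not dominated — it holds its own against R1 at L (5>-2); R2 at L (5>-8); R3 at L (5>3).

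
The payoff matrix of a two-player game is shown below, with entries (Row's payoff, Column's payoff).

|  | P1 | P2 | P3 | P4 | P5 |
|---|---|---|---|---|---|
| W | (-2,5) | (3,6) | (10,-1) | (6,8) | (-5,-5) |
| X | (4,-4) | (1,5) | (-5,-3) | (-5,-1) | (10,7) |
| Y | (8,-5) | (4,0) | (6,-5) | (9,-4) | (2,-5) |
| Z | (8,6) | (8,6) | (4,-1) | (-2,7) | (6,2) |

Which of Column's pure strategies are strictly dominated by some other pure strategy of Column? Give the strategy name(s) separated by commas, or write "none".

P1 is strictly dominated by P4 (W: 8>5, X: -1>-4, Y: -4>-5, Z: 7>6).
Nothing dominates P2: P1 at W (6>5); P3 at W (6>-1); P4 at X (5>-1); P5 at W (6>-5).
P3: dominated, since P2 does at least as well everywhere (W: 6>-1, X: 5>-3, Y: 0>-5, Z: 6>-1).
P4 is not dominated — it holds its own against P1 at W (8>5); P2 at W (8>6); P3 at W (8>-1); P5 at W (8>-5).
Nothing dominates P5: P1 at X (7>-4); P2 at X (7>5); P3 at X (7>-3); P4 at X (7>-1).

P1, P3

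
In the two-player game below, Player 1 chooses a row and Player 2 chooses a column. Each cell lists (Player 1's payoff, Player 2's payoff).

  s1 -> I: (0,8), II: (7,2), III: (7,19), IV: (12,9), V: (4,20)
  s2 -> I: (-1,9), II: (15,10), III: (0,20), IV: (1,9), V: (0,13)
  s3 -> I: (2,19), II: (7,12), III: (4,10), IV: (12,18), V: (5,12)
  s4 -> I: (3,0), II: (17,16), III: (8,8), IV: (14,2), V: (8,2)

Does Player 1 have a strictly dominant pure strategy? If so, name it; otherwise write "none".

s4 vs s1: I: 3>0, II: 17>7, III: 8>7, IV: 14>12, V: 8>4.
s4 vs s2: I: 3>-1, II: 17>15, III: 8>0, IV: 14>1, V: 8>0.
s4 vs s3: I: 3>2, II: 17>7, III: 8>4, IV: 14>12, V: 8>5.
s4 strictly beats every other strategy against every opponent action, so it is strictly dominant.

s4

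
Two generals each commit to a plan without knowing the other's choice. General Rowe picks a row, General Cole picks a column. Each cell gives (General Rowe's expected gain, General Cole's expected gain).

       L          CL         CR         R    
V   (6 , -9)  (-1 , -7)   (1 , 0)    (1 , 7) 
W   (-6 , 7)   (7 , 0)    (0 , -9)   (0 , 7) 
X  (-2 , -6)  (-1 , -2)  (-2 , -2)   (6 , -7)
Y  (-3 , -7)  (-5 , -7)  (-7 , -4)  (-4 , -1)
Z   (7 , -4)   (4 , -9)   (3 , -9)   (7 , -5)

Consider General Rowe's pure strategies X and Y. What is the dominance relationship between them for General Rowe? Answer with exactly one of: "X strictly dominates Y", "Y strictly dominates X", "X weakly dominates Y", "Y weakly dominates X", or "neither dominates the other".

X's payoffs vs Y's, by General Cole's action — L: -2>-3, CL: -1>-5, CR: -2>-7, R: 6>-4.
X gives a strictly higher payoff against every action of General Cole, so X strictly dominates Y.

X strictly dominates Y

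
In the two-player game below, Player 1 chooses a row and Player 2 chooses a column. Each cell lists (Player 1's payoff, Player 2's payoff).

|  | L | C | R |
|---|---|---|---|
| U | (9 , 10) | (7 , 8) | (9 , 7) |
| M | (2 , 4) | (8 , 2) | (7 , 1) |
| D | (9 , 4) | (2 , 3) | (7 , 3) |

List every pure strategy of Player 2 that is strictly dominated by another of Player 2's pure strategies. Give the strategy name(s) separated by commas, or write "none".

L: no other strategy beats it everywhere (C at U (10>8); R at U (10>7)).
C: dominated, since L does at least as well everywhere (U: 10>8, M: 4>2, D: 4>3).
L strictly dominates R — U: 10>7, M: 4>1, D: 4>3.

C, R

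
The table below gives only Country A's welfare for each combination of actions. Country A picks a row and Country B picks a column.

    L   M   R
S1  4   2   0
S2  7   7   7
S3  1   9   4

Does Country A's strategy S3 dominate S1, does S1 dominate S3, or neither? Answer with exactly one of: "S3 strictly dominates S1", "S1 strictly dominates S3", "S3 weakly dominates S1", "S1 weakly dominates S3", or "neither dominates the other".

neither dominates the other

S3's payoffs vs S1's, by Country B's action — L: 1<4, M: 9>2, R: 4>0.
S3 does better at M, R but worse at L; neither strategy dominates the other.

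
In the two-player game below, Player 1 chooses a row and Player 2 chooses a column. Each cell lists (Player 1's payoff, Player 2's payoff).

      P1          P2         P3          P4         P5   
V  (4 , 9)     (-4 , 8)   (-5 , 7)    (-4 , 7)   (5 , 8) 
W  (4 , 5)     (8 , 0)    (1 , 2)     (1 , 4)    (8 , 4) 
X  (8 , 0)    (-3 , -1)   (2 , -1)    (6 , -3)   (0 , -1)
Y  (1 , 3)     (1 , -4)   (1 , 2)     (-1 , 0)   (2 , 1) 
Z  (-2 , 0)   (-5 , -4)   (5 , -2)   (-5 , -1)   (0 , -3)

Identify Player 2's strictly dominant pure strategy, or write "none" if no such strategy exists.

P1 vs P2: V: 9>8, W: 5>0, X: 0>-1, Y: 3>-4, Z: 0>-4.
P1 vs P3: V: 9>7, W: 5>2, X: 0>-1, Y: 3>2, Z: 0>-2.
P1 vs P4: V: 9>7, W: 5>4, X: 0>-3, Y: 3>0, Z: 0>-1.
P1 vs P5: V: 9>8, W: 5>4, X: 0>-1, Y: 3>1, Z: 0>-3.
P1 strictly beats every other strategy against every opponent action, so it is strictly dominant.

P1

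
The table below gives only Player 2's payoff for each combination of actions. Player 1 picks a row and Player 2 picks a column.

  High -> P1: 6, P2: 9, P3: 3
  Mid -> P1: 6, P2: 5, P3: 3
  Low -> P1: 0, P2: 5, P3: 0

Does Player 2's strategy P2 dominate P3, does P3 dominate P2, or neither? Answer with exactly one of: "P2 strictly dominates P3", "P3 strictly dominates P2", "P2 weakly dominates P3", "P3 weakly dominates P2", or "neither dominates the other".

P2 strictly dominates P3

Compare P2 to P3 across every action of Player 1: High: 9>3, Mid: 5>3, Low: 5>0.
Every comparison favours P2, so P2 strictly dominates P3.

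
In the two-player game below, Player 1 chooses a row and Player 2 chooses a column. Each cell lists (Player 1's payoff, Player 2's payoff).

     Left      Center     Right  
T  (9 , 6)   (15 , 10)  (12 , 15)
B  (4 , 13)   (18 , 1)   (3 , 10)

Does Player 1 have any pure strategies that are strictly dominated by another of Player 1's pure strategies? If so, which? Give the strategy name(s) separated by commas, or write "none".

none

Nothing dominates T: B at Left (9>4).
B is not dominated — it holds its own against T at Center (18>15).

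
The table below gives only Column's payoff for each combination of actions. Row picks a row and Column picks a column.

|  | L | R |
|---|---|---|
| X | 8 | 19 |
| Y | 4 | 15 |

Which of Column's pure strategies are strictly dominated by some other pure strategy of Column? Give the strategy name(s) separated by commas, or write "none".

R strictly dominates L — X: 19>8, Y: 15>4.
R: no other strategy beats it everywhere (L at X (19>8)).

L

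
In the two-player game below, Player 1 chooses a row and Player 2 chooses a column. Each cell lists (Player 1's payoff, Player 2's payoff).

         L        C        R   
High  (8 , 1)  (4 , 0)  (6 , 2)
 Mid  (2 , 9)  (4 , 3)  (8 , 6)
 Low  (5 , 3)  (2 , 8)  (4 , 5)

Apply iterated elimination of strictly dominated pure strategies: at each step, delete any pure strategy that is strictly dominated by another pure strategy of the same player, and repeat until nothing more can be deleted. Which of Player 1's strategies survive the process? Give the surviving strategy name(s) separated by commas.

Row Low is eliminated: High beats it against every remaining column (L: 8>5, C: 4>2, R: 6>4).
For Player 2, L strictly dominates C on the remaining rows (High: 1>0, Mid: 9>3); eliminate C.
Among the remaining strategies, none is strictly dominated by another pure strategy of the same player, so the elimination stops.
Surviving strategies — Player 1: {High, Mid}; Player 2: {L, R}.

High, Mid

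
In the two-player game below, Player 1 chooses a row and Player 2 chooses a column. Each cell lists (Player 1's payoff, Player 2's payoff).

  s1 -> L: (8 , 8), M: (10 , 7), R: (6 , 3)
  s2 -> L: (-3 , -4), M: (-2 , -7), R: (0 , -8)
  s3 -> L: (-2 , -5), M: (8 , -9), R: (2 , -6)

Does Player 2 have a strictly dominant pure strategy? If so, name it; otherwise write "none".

L

L vs M: s1: 8>7, s2: -4>-7, s3: -5>-9.
L vs R: s1: 8>3, s2: -4>-8, s3: -5>-6.
L strictly beats every other strategy against every opponent action, so it is strictly dominant.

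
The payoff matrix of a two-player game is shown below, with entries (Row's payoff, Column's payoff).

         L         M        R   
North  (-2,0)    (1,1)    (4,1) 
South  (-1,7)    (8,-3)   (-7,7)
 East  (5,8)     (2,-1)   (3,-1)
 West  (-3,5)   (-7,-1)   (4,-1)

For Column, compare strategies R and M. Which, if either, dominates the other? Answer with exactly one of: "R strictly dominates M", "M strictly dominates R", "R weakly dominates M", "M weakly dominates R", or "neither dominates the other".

R weakly dominates M

R's payoffs vs M's, by Row's action — North: 1=1, South: 7>-3, East: -1=-1, West: -1=-1.
R is at least as good everywhere and strictly better somewhere (tied only at North, East, West), so R weakly but not strictly dominates M.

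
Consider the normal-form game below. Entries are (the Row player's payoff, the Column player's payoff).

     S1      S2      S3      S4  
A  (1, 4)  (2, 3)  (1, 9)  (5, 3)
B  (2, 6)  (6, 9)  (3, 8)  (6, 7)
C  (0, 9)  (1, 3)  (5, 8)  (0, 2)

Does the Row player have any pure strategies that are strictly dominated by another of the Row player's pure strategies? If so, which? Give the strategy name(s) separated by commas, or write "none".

B strictly dominates A — S1: 2>1, S2: 6>2, S3: 3>1, S4: 6>5.
Nothing dominates B: A at S1 (2>1); C at S1 (2>0).
C: no other strategy beats it everywhere (A at S3 (5>1); B at S3 (5>3)).

A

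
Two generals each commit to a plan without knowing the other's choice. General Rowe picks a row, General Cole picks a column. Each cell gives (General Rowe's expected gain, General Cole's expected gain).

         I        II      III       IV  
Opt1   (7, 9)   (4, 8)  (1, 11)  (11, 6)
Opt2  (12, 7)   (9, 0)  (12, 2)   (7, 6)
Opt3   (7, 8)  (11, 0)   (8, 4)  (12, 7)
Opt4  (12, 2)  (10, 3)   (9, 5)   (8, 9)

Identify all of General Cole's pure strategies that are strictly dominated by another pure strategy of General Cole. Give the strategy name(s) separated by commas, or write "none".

I: no other strategy beats it everywhere (II at Opt1 (9>8); III at Opt2 (7>2); IV at Opt1 (9>6)).
III strictly dominates II — Opt1: 11>8, Opt2: 2>0, Opt3: 4>0, Opt4: 5>3.
III: no other strategy beats it everywhere (I at Opt1 (11>9); II at Opt1 (11>8); IV at Opt1 (11>6)).
Nothing dominates IV: I at Opt4 (9>2); II at Opt2 (6>0); III at Opt2 (6>2).

II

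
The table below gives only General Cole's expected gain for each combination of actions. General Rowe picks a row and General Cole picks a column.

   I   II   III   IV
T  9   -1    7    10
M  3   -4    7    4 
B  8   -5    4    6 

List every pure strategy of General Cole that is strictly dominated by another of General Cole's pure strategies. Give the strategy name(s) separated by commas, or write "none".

II

I is not dominated — it holds its own against II at T (9>-1); III at T (9>7); IV at B (8>6).
II is strictly dominated by I (T: 9>-1, M: 3>-4, B: 8>-5).
Nothing dominates III: I at M (7>3); II at T (7>-1); IV at M (7>4).
IV: no other strategy beats it everywhere (I at T (10>9); II at T (10>-1); III at T (10>7)).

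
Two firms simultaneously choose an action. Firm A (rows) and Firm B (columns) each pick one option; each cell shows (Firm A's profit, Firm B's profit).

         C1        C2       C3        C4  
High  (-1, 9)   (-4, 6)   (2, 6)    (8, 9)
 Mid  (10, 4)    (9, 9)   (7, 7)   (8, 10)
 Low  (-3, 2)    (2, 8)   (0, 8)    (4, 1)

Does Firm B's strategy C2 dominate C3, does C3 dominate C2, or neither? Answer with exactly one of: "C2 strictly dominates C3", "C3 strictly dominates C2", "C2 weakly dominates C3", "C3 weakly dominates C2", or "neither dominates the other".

C2's payoffs vs C3's, by Firm A's action — High: 6=6, Mid: 9>7, Low: 8=8.
C2 is at least as good everywhere and strictly better somewhere (tied only at High, Low), so C2 weakly but not strictly dominates C3.

C2 weakly dominates C3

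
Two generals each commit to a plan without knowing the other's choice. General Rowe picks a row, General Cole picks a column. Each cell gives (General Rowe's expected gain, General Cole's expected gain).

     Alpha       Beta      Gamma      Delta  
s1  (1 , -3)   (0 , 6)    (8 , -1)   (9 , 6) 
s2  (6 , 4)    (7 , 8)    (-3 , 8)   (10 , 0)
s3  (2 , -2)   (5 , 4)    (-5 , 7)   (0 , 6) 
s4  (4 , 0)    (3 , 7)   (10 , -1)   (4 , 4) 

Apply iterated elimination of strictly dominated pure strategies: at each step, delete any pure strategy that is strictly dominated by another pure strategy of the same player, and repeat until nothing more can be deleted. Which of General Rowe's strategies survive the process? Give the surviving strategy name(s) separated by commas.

For General Rowe, s2 strictly dominates s3 on the remaining columns (Alpha: 6>2, Beta: 7>5, Gamma: -3>-5, Delta: 10>0); eliminate s3.
Column Alpha is eliminated: Beta beats it against every remaining row (s1: 6>-3, s2: 8>4, s4: 7>0).
Among the remaining strategies, none is strictly dominated by another pure strategy of the same player, so the elimination stops.
Surviving strategies — General Rowe: {s1, s2, s4}; General Cole: {Beta, Gamma, Delta}.

s1, s2, s4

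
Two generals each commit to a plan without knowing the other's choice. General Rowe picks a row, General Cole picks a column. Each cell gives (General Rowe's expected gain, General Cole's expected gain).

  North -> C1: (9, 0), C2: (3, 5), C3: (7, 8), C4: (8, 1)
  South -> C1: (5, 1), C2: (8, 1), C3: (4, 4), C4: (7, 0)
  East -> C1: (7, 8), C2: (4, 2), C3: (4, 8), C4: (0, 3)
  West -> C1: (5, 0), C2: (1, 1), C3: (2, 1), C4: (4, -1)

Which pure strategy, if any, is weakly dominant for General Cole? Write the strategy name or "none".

C3 vs C1: North: 8>0, South: 4>1, East: 8=8, West: 1>0.
C3 vs C2: North: 8>5, South: 4>1, East: 8>2, West: 1=1.
C3 vs C4: North: 8>1, South: 4>0, East: 8>3, West: 1>-1.
C3 is at least as good as every other strategy against every opponent action, so it is weakly dominant.

C3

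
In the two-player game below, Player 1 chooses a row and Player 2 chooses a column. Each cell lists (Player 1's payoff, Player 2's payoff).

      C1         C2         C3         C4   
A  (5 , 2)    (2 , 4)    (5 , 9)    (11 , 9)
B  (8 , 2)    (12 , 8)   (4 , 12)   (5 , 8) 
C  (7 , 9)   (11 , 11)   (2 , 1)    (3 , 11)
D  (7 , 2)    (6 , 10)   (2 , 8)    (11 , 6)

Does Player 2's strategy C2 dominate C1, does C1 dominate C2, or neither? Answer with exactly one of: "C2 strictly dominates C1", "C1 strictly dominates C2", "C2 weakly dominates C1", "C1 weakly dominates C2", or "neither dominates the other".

C2 strictly dominates C1

Compare C2 to C1 across each opponent action: A: 4>2, B: 8>2, C: 11>9, D: 10>2.
Every comparison favours C2, so C2 strictly dominates C1.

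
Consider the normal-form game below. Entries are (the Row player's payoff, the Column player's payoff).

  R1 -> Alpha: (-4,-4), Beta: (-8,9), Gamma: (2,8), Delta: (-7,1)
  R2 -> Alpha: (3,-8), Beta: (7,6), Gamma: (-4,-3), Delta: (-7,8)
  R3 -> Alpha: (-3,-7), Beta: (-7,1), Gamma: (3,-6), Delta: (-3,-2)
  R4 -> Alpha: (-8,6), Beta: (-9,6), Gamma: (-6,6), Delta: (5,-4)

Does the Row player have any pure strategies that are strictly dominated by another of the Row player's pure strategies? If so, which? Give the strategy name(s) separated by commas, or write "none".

R1

R1: dominated, since R3 does at least as well everywhere (Alpha: -3>-4, Beta: -7>-8, Gamma: 3>2, Delta: -3>-7).
Nothing dominates R2: R1 at Alpha (3>-4); R3 at Alpha (3>-3); R4 at Alpha (3>-8).
Nothing dominates R3: R1 at Alpha (-3>-4); R2 at Gamma (3>-4); R4 at Alpha (-3>-8).
Nothing dominates R4: R1 at Delta (5>-7); R2 at Delta (5>-7); R3 at Delta (5>-3).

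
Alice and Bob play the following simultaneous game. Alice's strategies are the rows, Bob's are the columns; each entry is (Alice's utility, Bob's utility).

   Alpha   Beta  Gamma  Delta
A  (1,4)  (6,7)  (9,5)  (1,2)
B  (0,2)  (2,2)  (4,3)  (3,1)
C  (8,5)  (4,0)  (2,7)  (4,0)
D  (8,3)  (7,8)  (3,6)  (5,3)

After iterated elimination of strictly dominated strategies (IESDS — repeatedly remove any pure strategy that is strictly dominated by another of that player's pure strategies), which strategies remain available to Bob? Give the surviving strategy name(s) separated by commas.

Beta

For Bob, Gamma strictly dominates Alpha on the remaining rows (A: 5>4, B: 3>2, C: 7>5, D: 6>3); eliminate Alpha.
Row C is eliminated: D beats it against every remaining column (Beta: 7>4, Gamma: 3>2, Delta: 5>4).
For Bob, Beta strictly dominates Delta on the remaining rows (A: 7>2, B: 2>1, D: 8>3); eliminate Delta.
Alice's strategy B is strictly dominated by A (Beta: 6>2, Gamma: 9>4) and is removed.
Column Gamma is eliminated: Beta beats it against every remaining row (A: 7>5, D: 8>6).
For Alice, D strictly dominates A on the remaining columns (Beta: 7>6); eliminate A.
Among the remaining strategies, none is strictly dominated by another pure strategy of the same player, so the elimination stops.
Surviving strategies — Alice: {D}; Bob: {Beta}.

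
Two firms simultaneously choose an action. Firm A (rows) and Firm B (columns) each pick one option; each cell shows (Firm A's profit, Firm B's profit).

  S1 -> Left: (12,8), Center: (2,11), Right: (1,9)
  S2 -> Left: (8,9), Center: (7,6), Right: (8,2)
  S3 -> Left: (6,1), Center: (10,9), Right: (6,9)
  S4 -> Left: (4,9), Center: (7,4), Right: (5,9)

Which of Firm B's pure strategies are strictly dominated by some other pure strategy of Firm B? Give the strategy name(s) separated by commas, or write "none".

none

Nothing dominates Left: Center at S2 (9>6); Right at S2 (9>2).
Nothing dominates Center: Left at S1 (11>8); Right at S1 (11>9).
Nothing dominates Right: Left at S1 (9>8); Center at S3 (9=9).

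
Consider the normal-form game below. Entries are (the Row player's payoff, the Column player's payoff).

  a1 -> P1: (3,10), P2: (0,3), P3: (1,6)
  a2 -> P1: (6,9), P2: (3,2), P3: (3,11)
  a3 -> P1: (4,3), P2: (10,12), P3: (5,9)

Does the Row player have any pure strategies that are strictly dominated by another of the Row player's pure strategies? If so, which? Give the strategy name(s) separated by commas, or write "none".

a2 strictly dominates a1 — P1: 6>3, P2: 3>0, P3: 3>1.
a2: no other strategy beats it everywhere (a1 at P1 (6>3); a3 at P1 (6>4)).
a3: no other strategy beats it everywhere (a1 at P1 (4>3); a2 at P2 (10>3)).

a1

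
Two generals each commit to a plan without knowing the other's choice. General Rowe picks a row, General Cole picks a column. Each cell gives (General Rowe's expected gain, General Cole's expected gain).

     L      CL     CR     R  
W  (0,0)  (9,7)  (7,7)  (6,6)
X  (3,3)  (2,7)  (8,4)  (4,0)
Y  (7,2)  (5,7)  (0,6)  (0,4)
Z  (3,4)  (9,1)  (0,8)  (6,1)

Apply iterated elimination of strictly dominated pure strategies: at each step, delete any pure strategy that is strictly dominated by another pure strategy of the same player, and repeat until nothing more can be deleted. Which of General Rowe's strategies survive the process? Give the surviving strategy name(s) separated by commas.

W, X, Z

General Cole's strategy L is strictly dominated by CR (W: 7>0, X: 4>3, Y: 6>2, Z: 8>4) and is removed.
For General Rowe, W strictly dominates Y on the remaining columns (CL: 9>5, CR: 7>0, R: 6>0); eliminate Y.
Column R is eliminated: CR beats it against every remaining row (W: 7>6, X: 4>0, Z: 8>1).
Among the remaining strategies, none is strictly dominated by another pure strategy of the same player, so the elimination stops.
Surviving strategies — General Rowe: {W, X, Z}; General Cole: {CL, CR}.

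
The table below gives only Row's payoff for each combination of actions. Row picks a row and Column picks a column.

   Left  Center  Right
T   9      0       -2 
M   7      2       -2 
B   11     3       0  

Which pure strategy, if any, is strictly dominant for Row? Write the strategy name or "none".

B

B vs T: Left: 11>9, Center: 3>0, Right: 0>-2.
B vs M: Left: 11>7, Center: 3>2, Right: 0>-2.
B strictly beats every other strategy against every opponent action, so it is strictly dominant.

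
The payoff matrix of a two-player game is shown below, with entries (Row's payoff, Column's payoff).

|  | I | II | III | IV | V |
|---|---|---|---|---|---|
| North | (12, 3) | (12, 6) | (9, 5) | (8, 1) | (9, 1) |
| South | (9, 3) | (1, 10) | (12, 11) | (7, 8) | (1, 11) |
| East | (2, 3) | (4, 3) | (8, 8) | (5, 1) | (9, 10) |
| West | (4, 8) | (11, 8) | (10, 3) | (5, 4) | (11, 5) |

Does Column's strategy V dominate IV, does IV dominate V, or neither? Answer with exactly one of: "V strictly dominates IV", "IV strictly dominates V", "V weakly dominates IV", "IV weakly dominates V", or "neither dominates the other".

V weakly dominates IV

V's payoffs vs IV's, by Row's action — North: 1=1, South: 11>8, East: 10>1, West: 5>4.
V is at least as good everywhere and strictly better somewhere (tied only at North), so V weakly but not strictly dominates IV.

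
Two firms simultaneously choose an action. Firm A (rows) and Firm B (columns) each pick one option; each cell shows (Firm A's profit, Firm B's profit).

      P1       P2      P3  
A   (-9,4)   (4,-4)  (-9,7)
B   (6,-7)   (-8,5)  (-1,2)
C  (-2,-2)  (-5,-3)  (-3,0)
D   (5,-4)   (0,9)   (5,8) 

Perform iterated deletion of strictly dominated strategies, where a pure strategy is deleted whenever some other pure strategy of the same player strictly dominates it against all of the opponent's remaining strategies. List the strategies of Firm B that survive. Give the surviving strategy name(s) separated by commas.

Row C is eliminated: D beats it against every remaining column (P1: 5>-2, P2: 0>-5, P3: 5>-3).
Firm B's strategy P1 is strictly dominated by P3 (A: 7>4, B: 2>-7, D: 8>-4) and is removed.
Row B is eliminated: D beats it against every remaining column (P2: 0>-8, P3: 5>-1).
Among the remaining strategies, none is strictly dominated by another pure strategy of the same player, so the elimination stops.
Surviving strategies — Firm A: {A, D}; Firm B: {P2, P3}.

P2, P3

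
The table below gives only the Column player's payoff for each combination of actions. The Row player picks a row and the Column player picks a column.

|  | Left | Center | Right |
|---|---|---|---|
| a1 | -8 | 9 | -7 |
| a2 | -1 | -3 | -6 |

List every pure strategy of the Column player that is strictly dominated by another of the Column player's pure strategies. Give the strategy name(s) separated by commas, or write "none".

Nothing dominates Left: Center at a2 (-1>-3); Right at a2 (-1>-6).
Center: no other strategy beats it everywhere (Left at a1 (9>-8); Right at a1 (9>-7)).
Center strictly dominates Right — a1: 9>-7, a2: -3>-6.

Right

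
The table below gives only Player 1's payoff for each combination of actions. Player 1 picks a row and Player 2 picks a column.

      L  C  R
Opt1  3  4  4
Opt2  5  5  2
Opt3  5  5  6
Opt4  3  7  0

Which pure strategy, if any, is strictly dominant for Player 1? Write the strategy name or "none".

none

Opt1 fails to dominate Opt2 at L (3<5).
Opt2 fails to dominate Opt1 at R (2<4).
Opt3 fails to dominate Opt2 at L (5=5).
Opt4 fails to dominate Opt1 at L (3=3).
No single strategy dominates all the others.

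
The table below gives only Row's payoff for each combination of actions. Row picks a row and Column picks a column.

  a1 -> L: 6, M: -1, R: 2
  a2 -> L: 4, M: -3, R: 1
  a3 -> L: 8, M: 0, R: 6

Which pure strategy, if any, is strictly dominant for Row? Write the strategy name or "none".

a3 vs a1: L: 8>6, M: 0>-1, R: 6>2.
a3 vs a2: L: 8>4, M: 0>-3, R: 6>1.
a3 strictly beats every other strategy against every opponent action, so it is strictly dominant.

a3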